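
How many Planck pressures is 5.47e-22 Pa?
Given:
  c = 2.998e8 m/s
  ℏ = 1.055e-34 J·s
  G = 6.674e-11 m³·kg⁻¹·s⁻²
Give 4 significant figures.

1.181e-135

Planck pressure: p_P = c⁷/(ℏG²) = 4.632e113 Pa.
5.47e-22 / 4.632e113 = 1.181e-135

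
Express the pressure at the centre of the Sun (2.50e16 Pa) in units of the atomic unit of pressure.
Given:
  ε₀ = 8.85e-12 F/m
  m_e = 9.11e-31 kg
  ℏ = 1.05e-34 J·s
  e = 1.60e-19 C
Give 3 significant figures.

atomic unit of pressure: P_au = E_h/a₀³ = m_e⁴e¹⁰/((4πε₀)⁵ℏ⁸) = 3.01e13 Pa.
2.50e16 / 3.01e13 = 830

830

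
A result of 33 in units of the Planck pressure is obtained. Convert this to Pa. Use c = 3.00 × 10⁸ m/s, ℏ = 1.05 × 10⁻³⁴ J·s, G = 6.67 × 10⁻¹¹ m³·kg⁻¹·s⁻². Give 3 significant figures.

One Planck pressure: p_P = c⁷/(ℏG²) = 4.68 × 10¹¹³ Pa.
33 × 4.68 × 10¹¹³ Pa = 1.54 × 10¹¹⁵ Pa

1.54 × 10¹¹⁵ Pa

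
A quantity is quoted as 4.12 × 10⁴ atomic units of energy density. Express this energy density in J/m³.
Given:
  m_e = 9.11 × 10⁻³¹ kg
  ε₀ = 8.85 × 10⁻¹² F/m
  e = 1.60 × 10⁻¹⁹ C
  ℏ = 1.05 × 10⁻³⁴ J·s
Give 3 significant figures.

1.24 × 10¹⁸ J/m³

One atomic unit of energy density: u_au = E_h/a₀³ = m_e⁴e¹⁰/((4πε₀)⁵ℏ⁸) = 3.01 × 10¹³ J/m³.
4.12 × 10⁴ × 3.01 × 10¹³ J/m³ = 1.24 × 10¹⁸ J/m³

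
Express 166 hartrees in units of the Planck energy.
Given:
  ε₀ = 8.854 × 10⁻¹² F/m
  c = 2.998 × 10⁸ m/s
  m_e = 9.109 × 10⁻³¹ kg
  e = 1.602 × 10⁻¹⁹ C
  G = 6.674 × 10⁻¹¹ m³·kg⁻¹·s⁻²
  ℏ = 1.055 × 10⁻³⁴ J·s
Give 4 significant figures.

hartree: E_h = m_e e⁴/(4πε₀ℏ)² = 4.354 × 10⁻¹⁸ J
Planck energy: E_P = √(ℏc⁵/G) = 1.957 × 10⁹ J
166 × 4.354 × 10⁻¹⁸ / 1.957 × 10⁹ = 3.694 × 10⁻²⁵

3.694 × 10⁻²⁵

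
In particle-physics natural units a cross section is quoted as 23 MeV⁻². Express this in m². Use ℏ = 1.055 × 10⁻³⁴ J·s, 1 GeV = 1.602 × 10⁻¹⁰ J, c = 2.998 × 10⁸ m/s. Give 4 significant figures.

8.965 × 10⁻²⁵ m²

Area is [L]² = [E]⁻²·(ℏc)²; restore (ℏc)².
1 GeV⁻² → (ℏc)² × (1 GeV in J)⁻² = 3.898 × 10⁻³² m².
Convert the energy scale: 23 MeV⁻² = 2.30 × 10⁷ GeV⁻².
Result: 2.30 × 10⁷ × 3.898 × 10⁻³² = 8.965 × 10⁻²⁵ m².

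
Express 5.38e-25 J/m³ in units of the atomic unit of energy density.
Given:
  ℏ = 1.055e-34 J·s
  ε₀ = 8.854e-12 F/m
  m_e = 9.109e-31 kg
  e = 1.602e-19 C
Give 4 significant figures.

atomic unit of energy density: u_au = E_h/a₀³ = m_e⁴e¹⁰/((4πε₀)⁵ℏ⁸) = 2.929e13 J/m³.
5.38e-25 / 2.929e13 = 1.837e-38

1.837e-38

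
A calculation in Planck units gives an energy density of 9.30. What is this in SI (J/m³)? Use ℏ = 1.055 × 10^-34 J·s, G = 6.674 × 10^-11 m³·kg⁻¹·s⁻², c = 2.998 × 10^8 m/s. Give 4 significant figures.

4.308 × 10^114 J/m³

One Planck energy density: u_P = c⁷/(ℏG²) = 4.632 × 10^113 J/m³.
9.30 × 4.632 × 10^113 J/m³ = 4.308 × 10^114 J/m³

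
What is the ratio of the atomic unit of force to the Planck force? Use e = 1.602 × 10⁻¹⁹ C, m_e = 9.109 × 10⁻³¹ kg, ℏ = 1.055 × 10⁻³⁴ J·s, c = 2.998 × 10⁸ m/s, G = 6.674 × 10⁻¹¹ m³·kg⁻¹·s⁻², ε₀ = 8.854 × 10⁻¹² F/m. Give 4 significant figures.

6.791 × 10⁻⁵²

atomic unit of force: F_au = E_h/a₀ = m_e²e⁶/((4πε₀)³ℏ⁴) = 8.220 × 10⁻⁸ N
Planck force: F_P = c⁴/G = 1.210 × 10⁴⁴ N
ratio = 8.220 × 10⁻⁸ / 1.210 × 10⁴⁴ = 6.791 × 10⁻⁵²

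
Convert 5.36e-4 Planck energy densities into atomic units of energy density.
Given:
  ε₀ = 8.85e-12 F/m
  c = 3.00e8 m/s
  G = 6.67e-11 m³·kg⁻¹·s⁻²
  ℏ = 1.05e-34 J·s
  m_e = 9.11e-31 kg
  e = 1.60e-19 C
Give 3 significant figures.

8.33e96

Planck energy density: u_P = c⁷/(ℏG²) = 4.68e113 J/m³
atomic unit of energy density: u_au = E_h/a₀³ = m_e⁴e¹⁰/((4πε₀)⁵ℏ⁸) = 3.01e13 J/m³
5.36e-4 × 4.68e113 / 3.01e13 = 8.33e96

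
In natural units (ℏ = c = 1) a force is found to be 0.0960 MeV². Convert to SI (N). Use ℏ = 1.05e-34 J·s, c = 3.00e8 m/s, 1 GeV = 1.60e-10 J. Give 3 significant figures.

0.0780 N

Force is [E]/[L] = [E]²/(ℏc); restore (ℏc)⁻¹.
1 GeV² → 1/(ℏc) × (1 GeV in J)² = 8.13e5 N.
Convert the energy scale: 0.0960 MeV² = 9.60e-8 GeV².
Result: 9.60e-8 × 8.13e5 = 0.0780 N.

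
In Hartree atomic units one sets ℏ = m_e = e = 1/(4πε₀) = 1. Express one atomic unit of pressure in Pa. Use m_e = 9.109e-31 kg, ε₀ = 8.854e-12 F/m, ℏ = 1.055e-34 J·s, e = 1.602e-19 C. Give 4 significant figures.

2.929e13 Pa

P_au = E_h/a₀³ = m_e⁴e¹⁰/((4πε₀)⁵ℏ⁸)
E_h = 4.354e-18 J
a₀ = 5.297e-11 m
E_h/a₀³ = 2.929e13 Pa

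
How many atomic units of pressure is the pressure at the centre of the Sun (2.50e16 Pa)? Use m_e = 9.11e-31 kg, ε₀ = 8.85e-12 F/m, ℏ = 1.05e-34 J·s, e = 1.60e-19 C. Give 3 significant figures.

atomic unit of pressure: P_au = E_h/a₀³ = m_e⁴e¹⁰/((4πε₀)⁵ℏ⁸) = 3.01e13 Pa.
2.50e16 / 3.01e13 = 830

830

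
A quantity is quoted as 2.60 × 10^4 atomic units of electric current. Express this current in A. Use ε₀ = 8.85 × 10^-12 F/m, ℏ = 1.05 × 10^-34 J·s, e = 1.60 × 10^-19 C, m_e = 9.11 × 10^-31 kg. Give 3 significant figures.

One atomic unit of electric current: I_au = e E_h/ℏ = m_e e⁵/((4πε₀)²ℏ³) = 6.67 × 10^-3 A.
2.60 × 10^4 × 6.67 × 10^-3 A = 173 A

173 A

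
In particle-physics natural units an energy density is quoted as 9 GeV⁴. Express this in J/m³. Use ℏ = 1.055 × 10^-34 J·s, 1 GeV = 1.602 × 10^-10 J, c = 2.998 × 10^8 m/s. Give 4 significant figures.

1.873 × 10^38 J/m³

[E]/[L]³ = [E]⁴/(ℏc)³; restore (ℏc)⁻³.
1 GeV⁴ → 1/(ℏc)³ × (1 GeV in J)⁴ = 2.082 × 10^37 J/m³.
Result: 9 × 2.082 × 10^37 = 1.873 × 10^38 J/m³.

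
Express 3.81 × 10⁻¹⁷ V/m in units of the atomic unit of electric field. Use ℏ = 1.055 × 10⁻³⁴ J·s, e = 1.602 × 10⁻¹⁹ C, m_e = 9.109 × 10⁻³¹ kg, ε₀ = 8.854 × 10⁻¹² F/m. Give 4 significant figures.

7.426 × 10⁻²⁹

atomic unit of electric field: E_au = E_h/(e a₀) = m_e²e⁵/((4πε₀)³ℏ⁴) = 5.131 × 10¹¹ V/m.
3.81 × 10⁻¹⁷ / 5.131 × 10¹¹ = 7.426 × 10⁻²⁹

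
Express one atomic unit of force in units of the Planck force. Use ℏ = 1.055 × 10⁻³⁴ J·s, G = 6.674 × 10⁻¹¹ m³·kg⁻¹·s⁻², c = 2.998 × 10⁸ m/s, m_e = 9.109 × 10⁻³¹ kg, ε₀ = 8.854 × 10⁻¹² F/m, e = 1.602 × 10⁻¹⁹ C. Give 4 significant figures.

atomic unit of force: F_au = E_h/a₀ = m_e²e⁶/((4πε₀)³ℏ⁴) = 8.220 × 10⁻⁸ N
Planck force: F_P = c⁴/G = 1.210 × 10⁴⁴ N
ratio = 8.220 × 10⁻⁸ / 1.210 × 10⁴⁴ = 6.791 × 10⁻⁵²

6.791 × 10⁻⁵²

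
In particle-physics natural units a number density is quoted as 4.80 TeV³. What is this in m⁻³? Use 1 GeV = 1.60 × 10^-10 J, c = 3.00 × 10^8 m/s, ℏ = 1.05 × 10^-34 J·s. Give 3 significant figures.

Number density is [L]⁻³ = [E]³/(ℏc)³.
1 GeV³ → 1/(ℏc)³ × (1 GeV in J)³ = 1.31 × 10^47 m⁻³.
Convert the energy scale: 4.80 TeV³ = 4.80 × 10^9 GeV³.
Result: 4.80 × 10^9 × 1.31 × 10^47 = 6.29 × 10^56 m⁻³.

6.29 × 10^56 m⁻³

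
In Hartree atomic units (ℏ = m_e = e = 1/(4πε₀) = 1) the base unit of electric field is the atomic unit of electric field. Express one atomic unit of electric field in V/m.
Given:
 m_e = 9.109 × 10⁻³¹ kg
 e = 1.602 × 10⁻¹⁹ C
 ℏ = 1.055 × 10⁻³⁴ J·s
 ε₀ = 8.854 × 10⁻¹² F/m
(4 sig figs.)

E_au = E_h/(e a₀) = m_e²e⁵/((4πε₀)³ℏ⁴)
E_h = 4.354 × 10⁻¹⁸ J
a₀ = 5.297 × 10⁻¹¹ m
E_h/(e·a₀) = 5.131 × 10¹¹ V/m

5.131 × 10¹¹ V/m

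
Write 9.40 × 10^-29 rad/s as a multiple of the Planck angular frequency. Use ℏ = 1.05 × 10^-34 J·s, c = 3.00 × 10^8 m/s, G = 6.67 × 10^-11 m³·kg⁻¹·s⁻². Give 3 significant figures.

5.05 × 10^-72

Planck angular frequency: ω_P = √(c⁵/(ℏG)) = 1.86 × 10^43 rad/s.
9.40 × 10^-29 / 1.86 × 10^43 = 5.05 × 10^-72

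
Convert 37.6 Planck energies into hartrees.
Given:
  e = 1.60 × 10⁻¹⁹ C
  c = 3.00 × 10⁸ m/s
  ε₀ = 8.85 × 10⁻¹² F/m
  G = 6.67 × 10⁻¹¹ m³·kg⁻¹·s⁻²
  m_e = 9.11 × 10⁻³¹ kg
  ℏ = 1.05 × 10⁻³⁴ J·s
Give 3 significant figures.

Planck energy: E_P = √(ℏc⁵/G) = 1.96 × 10⁹ J
hartree: E_h = m_e e⁴/(4πε₀ℏ)² = 4.38 × 10⁻¹⁸ J
37.6 × 1.96 × 10⁹ / 4.38 × 10⁻¹⁸ = 1.68 × 10²⁸

1.68 × 10²⁸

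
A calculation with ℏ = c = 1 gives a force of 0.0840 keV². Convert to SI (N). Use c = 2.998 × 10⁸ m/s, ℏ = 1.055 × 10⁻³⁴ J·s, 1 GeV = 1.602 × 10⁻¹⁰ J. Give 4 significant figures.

6.816 × 10⁻⁸ N

Force is [E]/[L] = [E]²/(ℏc); restore (ℏc)⁻¹.
1 GeV² → 1/(ℏc) × (1 GeV in J)² = 8.114 × 10⁵ N.
Convert the energy scale: 0.0840 keV² = 8.40 × 10⁻¹⁴ GeV².
Result: 8.40 × 10⁻¹⁴ × 8.114 × 10⁵ = 6.816 × 10⁻⁸ N.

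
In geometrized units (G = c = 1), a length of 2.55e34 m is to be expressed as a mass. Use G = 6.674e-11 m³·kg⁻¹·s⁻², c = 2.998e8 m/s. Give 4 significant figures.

3.434e61 kg

Length → mass via c²/G.
2.55e34 m × (c²/G) = 3.434e61 kg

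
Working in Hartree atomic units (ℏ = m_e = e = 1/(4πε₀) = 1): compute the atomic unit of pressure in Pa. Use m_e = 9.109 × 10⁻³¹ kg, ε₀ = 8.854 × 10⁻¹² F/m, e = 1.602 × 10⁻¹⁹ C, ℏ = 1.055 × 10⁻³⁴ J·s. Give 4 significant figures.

2.929 × 10¹³ Pa

The unique combination of the constants set to 1 with dimensions of pressure is P_au = E_h/a₀³ = m_e⁴e¹⁰/((4πε₀)⁵ℏ⁸).
E_h = 4.354 × 10⁻¹⁸ J
a₀ = 5.297 × 10⁻¹¹ m
E_h/a₀³ = 2.929 × 10¹³ Pa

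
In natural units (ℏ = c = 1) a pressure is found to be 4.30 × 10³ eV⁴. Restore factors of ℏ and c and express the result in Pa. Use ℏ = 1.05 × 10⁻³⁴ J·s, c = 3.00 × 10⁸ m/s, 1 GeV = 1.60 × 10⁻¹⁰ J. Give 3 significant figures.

9.02 × 10⁴ Pa

Pressure is [E]/[L]³ = [E]⁴/(ℏc)³.
1 GeV⁴ → 1/(ℏc)³ × (1 GeV in J)⁴ = 2.10 × 10³⁷ Pa.
Convert the energy scale: 4.30 × 10³ eV⁴ = 4.30 × 10⁻³³ GeV⁴.
Result: 4.30 × 10⁻³³ × 2.10 × 10³⁷ = 9.02 × 10⁴ Pa.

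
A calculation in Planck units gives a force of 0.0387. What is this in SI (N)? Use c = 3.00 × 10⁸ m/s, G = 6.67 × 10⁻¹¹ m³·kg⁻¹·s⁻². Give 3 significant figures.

4.70 × 10⁴² N

One Planck force: F_P = c⁴/G = 1.21 × 10⁴⁴ N.
0.0387 × 1.21 × 10⁴⁴ N = 4.70 × 10⁴² N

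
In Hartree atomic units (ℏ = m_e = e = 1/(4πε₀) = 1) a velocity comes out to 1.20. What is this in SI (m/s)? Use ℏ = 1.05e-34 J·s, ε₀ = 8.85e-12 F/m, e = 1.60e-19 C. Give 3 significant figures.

One atomic unit of velocity: v_au = e²/(4πε₀ℏ) = 2.19e6 m/s.
1.20 × 2.19e6 m/s = 2.63e6 m/s

2.63e6 m/s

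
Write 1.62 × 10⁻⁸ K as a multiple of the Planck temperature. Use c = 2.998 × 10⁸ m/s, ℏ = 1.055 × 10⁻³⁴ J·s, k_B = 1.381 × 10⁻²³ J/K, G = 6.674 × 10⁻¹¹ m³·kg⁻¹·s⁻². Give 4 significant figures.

1.143 × 10⁻⁴⁰

Planck temperature: T_P = √(ℏc⁵/G) / k_B = 1.417 × 10³² K.
1.62 × 10⁻⁸ / 1.417 × 10³² = 1.143 × 10⁻⁴⁰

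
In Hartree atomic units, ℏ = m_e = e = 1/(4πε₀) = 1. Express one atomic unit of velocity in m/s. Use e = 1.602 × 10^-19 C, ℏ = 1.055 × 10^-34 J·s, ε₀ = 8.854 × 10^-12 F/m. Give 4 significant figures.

Dimensional analysis gives v_au = e²/(4πε₀ℏ).
  = 2.566 × 10^-38 / 1.174 × 10^-44
  = 2.186 × 10^6 m/s

2.186 × 10^6 m/s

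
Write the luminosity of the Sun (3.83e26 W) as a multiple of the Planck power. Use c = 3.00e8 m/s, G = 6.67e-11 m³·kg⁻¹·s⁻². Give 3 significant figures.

1.05e-26

Planck power: P_P = c⁵/G = 3.64e52 W.
3.83e26 / 3.64e52 = 1.05e-26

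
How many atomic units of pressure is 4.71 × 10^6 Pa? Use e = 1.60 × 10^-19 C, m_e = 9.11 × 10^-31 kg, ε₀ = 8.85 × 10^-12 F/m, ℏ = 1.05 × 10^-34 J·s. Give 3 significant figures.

1.56 × 10^-7

atomic unit of pressure: P_au = E_h/a₀³ = m_e⁴e¹⁰/((4πε₀)⁵ℏ⁸) = 3.01 × 10^13 Pa.
4.71 × 10^6 / 3.01 × 10^13 = 1.56 × 10^-7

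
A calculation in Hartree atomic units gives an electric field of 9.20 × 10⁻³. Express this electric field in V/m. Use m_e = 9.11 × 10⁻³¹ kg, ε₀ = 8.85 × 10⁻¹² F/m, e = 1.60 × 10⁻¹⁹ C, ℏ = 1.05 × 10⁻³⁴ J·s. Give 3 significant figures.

One atomic unit of electric field: E_au = E_h/(e a₀) = m_e²e⁵/((4πε₀)³ℏ⁴) = 5.20 × 10¹¹ V/m.
9.20 × 10⁻³ × 5.20 × 10¹¹ V/m = 4.79 × 10⁹ V/m

4.79 × 10⁹ V/m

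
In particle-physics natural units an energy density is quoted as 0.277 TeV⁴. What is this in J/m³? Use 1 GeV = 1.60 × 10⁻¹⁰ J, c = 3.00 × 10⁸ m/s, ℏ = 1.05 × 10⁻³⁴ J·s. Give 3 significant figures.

[E]/[L]³ = [E]⁴/(ℏc)³; restore (ℏc)⁻³.
1 GeV⁴ → 1/(ℏc)³ × (1 GeV in J)⁴ = 2.10 × 10³⁷ J/m³.
Convert the energy scale: 0.277 TeV⁴ = 2.77 × 10¹¹ GeV⁴.
Result: 2.77 × 10¹¹ × 2.10 × 10³⁷ = 5.81 × 10⁴⁸ J/m³.

5.81 × 10⁴⁸ J/m³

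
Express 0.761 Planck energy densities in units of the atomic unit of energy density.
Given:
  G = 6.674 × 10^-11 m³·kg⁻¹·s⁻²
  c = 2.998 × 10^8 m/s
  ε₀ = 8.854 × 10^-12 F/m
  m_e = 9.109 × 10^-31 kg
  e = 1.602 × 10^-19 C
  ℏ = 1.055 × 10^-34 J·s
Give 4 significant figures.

Planck energy density: u_P = c⁷/(ℏG²) = 4.632 × 10^113 J/m³
atomic unit of energy density: u_au = E_h/a₀³ = m_e⁴e¹⁰/((4πε₀)⁵ℏ⁸) = 2.929 × 10^13 J/m³
0.761 × 4.632 × 10^113 / 2.929 × 10^13 = 1.203 × 10^100

1.203 × 10^100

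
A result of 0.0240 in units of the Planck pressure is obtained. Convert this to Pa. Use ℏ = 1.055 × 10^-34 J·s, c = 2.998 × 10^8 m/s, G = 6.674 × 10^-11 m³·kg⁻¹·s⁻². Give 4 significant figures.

1.112 × 10^112 Pa

One Planck pressure: p_P = c⁷/(ℏG²) = 4.632 × 10^113 Pa.
0.0240 × 4.632 × 10^113 Pa = 1.112 × 10^112 Pa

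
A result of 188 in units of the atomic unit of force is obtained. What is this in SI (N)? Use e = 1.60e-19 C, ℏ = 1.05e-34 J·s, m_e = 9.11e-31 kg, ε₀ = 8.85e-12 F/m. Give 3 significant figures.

1.57e-5 N

One atomic unit of force: F_au = E_h/a₀ = m_e²e⁶/((4πε₀)³ℏ⁴) = 8.33e-8 N.
188 × 8.33e-8 N = 1.57e-5 N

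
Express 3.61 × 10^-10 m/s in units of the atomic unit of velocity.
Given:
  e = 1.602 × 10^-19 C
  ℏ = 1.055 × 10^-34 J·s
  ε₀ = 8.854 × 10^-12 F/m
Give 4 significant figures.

atomic unit of velocity: v_au = e²/(4πε₀ℏ) = 2.186 × 10^6 m/s.
3.61 × 10^-10 / 2.186 × 10^6 = 1.651 × 10^-16

1.651 × 10^-16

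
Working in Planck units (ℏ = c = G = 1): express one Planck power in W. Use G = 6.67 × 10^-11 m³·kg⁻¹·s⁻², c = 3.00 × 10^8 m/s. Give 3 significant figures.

The unique combination of the constants set to 1 with dimensions of power is P_P = c⁵/G.
  = 2.43 × 10^42 / 6.67 × 10^-11
  = 3.64 × 10^52 W

3.64 × 10^52 W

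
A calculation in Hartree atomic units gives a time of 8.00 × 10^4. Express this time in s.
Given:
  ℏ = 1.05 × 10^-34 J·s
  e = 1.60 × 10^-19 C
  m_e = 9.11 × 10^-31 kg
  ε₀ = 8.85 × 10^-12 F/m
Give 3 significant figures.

One atomic unit of time: τ_au = (4πε₀)²ℏ³/(m_e e⁴) = 2.40 × 10^-17 s.
8.00 × 10^4 × 2.40 × 10^-17 s = 1.92 × 10^-12 s

1.92 × 10^-12 s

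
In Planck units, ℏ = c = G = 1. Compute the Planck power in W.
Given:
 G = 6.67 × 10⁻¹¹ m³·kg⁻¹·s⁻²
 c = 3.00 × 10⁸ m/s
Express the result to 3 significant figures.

3.64 × 10⁵² W

The unique combination of the constants set to 1 with dimensions of power is P_P = c⁵/G.
  = 2.43 × 10⁴² / 6.67 × 10⁻¹¹
  = 3.64 × 10⁵² W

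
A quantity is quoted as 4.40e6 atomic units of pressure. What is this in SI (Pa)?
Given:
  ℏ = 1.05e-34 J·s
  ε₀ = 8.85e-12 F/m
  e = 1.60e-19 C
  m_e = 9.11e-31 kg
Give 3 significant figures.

1.33e20 Pa

One atomic unit of pressure: P_au = E_h/a₀³ = m_e⁴e¹⁰/((4πε₀)⁵ℏ⁸) = 3.01e13 Pa.
4.40e6 × 3.01e13 Pa = 1.33e20 Pa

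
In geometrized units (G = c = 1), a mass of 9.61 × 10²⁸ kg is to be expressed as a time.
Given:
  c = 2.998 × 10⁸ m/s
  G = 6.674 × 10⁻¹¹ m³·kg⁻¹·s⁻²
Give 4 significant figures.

Mass → time via G/c³.
9.61 × 10²⁸ kg × (G/c³) = 2.380 × 10⁻⁷ s

2.380 × 10⁻⁷ s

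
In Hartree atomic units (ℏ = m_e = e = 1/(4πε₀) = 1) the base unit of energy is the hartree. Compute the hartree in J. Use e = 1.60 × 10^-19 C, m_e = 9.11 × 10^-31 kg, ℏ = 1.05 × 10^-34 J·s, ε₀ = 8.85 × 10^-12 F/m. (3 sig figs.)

4.38 × 10^-18 J

E_h = m_e e⁴/(4πε₀ℏ)²
  = 5.97 × 10^-106 / 1.36 × 10^-88
  = 4.38 × 10^-18 J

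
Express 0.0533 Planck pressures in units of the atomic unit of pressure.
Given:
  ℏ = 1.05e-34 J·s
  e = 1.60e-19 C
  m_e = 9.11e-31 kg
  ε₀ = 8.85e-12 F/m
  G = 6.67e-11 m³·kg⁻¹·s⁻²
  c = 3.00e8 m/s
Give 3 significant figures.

8.28e98

Planck pressure: p_P = c⁷/(ℏG²) = 4.68e113 Pa
atomic unit of pressure: P_au = E_h/a₀³ = m_e⁴e¹⁰/((4πε₀)⁵ℏ⁸) = 3.01e13 Pa
0.0533 × 4.68e113 / 3.01e13 = 8.28e98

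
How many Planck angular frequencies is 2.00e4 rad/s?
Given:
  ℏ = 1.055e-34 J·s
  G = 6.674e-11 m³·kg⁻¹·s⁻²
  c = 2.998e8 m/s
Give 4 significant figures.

1.078e-39

Planck angular frequency: ω_P = √(c⁵/(ℏG)) = 1.855e43 rad/s.
2.00e4 / 1.855e43 = 1.078e-39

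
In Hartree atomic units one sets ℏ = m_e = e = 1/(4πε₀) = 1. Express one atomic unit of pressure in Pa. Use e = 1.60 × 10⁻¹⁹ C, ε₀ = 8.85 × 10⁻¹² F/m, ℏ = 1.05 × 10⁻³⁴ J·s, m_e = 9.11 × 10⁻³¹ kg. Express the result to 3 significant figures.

P_au = E_h/a₀³ = m_e⁴e¹⁰/((4πε₀)⁵ℏ⁸)
E_h = 4.38 × 10⁻¹⁸ J
a₀ = 5.26 × 10⁻¹¹ m
E_h/a₀³ = 3.01 × 10¹³ Pa

3.01 × 10¹³ Pa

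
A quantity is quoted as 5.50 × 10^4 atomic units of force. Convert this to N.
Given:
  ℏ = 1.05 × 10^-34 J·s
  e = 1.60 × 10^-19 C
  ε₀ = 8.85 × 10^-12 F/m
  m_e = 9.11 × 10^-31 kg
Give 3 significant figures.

4.58 × 10^-3 N

One atomic unit of force: F_au = E_h/a₀ = m_e²e⁶/((4πε₀)³ℏ⁴) = 8.33 × 10^-8 N.
5.50 × 10^4 × 8.33 × 10^-8 N = 4.58 × 10^-3 N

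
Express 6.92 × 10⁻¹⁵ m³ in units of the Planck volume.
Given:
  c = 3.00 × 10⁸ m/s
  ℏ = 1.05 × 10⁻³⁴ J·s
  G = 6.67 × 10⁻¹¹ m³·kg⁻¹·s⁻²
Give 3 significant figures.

Planck volume: V_P = (ℏG/c³)^(3/2) = 4.18 × 10⁻¹⁰⁵ m³.
6.92 × 10⁻¹⁵ / 4.18 × 10⁻¹⁰⁵ = 1.66 × 10⁹⁰

1.66 × 10⁹⁰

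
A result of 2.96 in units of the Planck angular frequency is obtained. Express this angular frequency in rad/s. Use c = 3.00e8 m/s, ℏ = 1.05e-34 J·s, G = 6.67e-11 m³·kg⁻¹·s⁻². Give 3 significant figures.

5.51e43 rad/s

One Planck angular frequency: ω_P = √(c⁵/(ℏG)) = 1.86e43 rad/s.
2.96 × 1.86e43 rad/s = 5.51e43 rad/s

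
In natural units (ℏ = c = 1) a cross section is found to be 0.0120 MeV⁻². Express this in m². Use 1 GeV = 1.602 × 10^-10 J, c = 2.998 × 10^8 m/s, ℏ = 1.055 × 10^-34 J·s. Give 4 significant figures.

Area is [L]² = [E]⁻²·(ℏc)²; restore (ℏc)².
1 GeV⁻² → (ℏc)² × (1 GeV in J)⁻² = 3.898 × 10^-32 m².
Convert the energy scale: 0.0120 MeV⁻² = 1.20 × 10^4 GeV⁻².
Result: 1.20 × 10^4 × 3.898 × 10^-32 = 4.678 × 10^-28 m².

4.678 × 10^-28 m²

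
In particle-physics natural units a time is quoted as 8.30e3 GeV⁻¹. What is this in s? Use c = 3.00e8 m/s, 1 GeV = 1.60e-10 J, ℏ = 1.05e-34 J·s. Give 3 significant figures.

A time is [E]⁻¹ in ℏ=c=1; restore one factor of ℏ.
1 GeV⁻¹ → ℏ × (1 GeV in J)⁻¹ = 6.56e-25 s.
Result: 8.30e3 × 6.56e-25 = 5.45e-21 s.

5.45e-21 s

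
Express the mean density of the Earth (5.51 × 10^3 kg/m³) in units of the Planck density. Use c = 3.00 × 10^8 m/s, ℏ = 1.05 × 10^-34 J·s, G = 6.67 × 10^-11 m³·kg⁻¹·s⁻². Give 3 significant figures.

1.06 × 10^-93

Planck density: ρ_P = c⁵/(ℏG²) = 5.20 × 10^96 kg/m³.
5.51 × 10^3 / 5.20 × 10^96 = 1.06 × 10^-93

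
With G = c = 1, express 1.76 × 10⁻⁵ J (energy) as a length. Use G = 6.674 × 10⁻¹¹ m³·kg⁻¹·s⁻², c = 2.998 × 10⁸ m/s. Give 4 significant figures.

1.454 × 10⁻⁴⁹ m

Energy → length via G/c⁴.
1.76 × 10⁻⁵ J × (G/c⁴) = 1.454 × 10⁻⁴⁹ m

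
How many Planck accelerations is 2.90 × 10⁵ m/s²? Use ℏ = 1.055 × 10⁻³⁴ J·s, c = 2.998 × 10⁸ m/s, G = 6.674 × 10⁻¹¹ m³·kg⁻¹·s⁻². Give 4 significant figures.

5.216 × 10⁻⁴⁷

Planck acceleration: a_P = √(c⁷/(ℏG)) = 5.560 × 10⁵¹ m/s².
2.90 × 10⁵ / 5.560 × 10⁵¹ = 5.216 × 10⁻⁴⁷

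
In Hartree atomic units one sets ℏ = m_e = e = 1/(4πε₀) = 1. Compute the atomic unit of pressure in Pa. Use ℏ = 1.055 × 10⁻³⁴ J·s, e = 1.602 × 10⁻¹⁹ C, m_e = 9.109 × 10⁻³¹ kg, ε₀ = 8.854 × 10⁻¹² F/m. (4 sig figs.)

P_au = E_h/a₀³ = m_e⁴e¹⁰/((4πε₀)⁵ℏ⁸)
E_h = 4.354 × 10⁻¹⁸ J
a₀ = 5.297 × 10⁻¹¹ m
E_h/a₀³ = 2.929 × 10¹³ Pa

2.929 × 10¹³ Pa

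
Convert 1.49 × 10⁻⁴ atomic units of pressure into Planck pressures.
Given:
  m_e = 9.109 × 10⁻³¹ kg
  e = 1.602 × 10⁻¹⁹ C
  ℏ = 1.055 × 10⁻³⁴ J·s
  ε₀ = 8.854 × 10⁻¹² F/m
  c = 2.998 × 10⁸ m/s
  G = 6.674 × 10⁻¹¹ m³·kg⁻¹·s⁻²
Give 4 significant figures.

atomic unit of pressure: P_au = E_h/a₀³ = m_e⁴e¹⁰/((4πε₀)⁵ℏ⁸) = 2.929 × 10¹³ Pa
Planck pressure: p_P = c⁷/(ℏG²) = 4.632 × 10¹¹³ Pa
1.49 × 10⁻⁴ × 2.929 × 10¹³ / 4.632 × 10¹¹³ = 9.422 × 10⁻¹⁰⁵

9.422 × 10⁻¹⁰⁵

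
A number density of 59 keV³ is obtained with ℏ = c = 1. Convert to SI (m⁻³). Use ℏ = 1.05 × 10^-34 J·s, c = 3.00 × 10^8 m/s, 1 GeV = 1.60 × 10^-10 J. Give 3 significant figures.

Number density is [L]⁻³ = [E]³/(ℏc)³.
1 GeV³ → 1/(ℏc)³ × (1 GeV in J)³ = 1.31 × 10^47 m⁻³.
Convert the energy scale: 59 keV³ = 5.90 × 10^-17 GeV³.
Result: 5.90 × 10^-17 × 1.31 × 10^47 = 7.73 × 10^30 m⁻³.

7.73 × 10^30 m⁻³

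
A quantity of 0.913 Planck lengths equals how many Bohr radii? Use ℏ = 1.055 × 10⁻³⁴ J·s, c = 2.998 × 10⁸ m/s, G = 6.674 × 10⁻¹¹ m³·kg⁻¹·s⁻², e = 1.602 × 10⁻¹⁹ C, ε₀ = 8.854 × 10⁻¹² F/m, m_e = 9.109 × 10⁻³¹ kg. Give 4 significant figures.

Planck length: ℓ_P = √(ℏG/c³) = 1.616 × 10⁻³⁵ m
Bohr radius: a₀ = 4πε₀ℏ²/(m_e e²) = 5.297 × 10⁻¹¹ m
0.913 × 1.616 × 10⁻³⁵ / 5.297 × 10⁻¹¹ = 2.786 × 10⁻²⁵

2.786 × 10⁻²⁵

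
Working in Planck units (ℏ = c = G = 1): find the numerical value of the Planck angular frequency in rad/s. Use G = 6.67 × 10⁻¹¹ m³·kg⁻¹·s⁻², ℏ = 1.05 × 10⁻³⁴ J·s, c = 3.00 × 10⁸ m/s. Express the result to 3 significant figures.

From ℏ = c = G = 1 the angular frequency scale is ω_P = √(c⁵/(ℏG)).
  = √(3.47 × 10⁸⁶)
  = 1.86 × 10⁴³ rad/s

1.86 × 10⁴³ rad/s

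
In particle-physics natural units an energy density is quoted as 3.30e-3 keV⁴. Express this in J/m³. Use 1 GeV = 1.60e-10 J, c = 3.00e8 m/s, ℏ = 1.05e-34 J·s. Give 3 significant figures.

[E]/[L]³ = [E]⁴/(ℏc)³; restore (ℏc)⁻³.
1 GeV⁴ → 1/(ℏc)³ × (1 GeV in J)⁴ = 2.10e37 J/m³.
Convert the energy scale: 3.30e-3 keV⁴ = 3.30e-27 GeV⁴.
Result: 3.30e-27 × 2.10e37 = 6.92e10 J/m³.

6.92e10 J/m³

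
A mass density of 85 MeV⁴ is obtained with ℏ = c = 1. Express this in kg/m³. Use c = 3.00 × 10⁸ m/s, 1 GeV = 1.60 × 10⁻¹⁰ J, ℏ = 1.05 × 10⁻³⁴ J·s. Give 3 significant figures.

1.98 × 10¹⁰ kg/m³

Mass density is [E]/(c²[L]³) = [E]⁴/(ℏ³c⁵).
1 GeV⁴ → 1/(ℏ³c⁵) × (1 GeV in J)⁴ = 2.33 × 10²⁰ kg/m³.
Convert the energy scale: 85 MeV⁴ = 8.50 × 10⁻¹¹ GeV⁴.
Result: 8.50 × 10⁻¹¹ × 2.33 × 10²⁰ = 1.98 × 10¹⁰ kg/m³.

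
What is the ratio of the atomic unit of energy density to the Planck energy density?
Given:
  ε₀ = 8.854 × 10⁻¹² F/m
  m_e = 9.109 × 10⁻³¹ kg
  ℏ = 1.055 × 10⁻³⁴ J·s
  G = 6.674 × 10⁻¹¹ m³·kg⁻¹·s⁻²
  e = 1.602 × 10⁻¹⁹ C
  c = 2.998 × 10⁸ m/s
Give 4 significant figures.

atomic unit of energy density: u_au = E_h/a₀³ = m_e⁴e¹⁰/((4πε₀)⁵ℏ⁸) = 2.929 × 10¹³ J/m³
Planck energy density: u_P = c⁷/(ℏG²) = 4.632 × 10¹¹³ J/m³
ratio = 2.929 × 10¹³ / 4.632 × 10¹¹³ = 6.323 × 10⁻¹⁰¹

6.323 × 10⁻¹⁰¹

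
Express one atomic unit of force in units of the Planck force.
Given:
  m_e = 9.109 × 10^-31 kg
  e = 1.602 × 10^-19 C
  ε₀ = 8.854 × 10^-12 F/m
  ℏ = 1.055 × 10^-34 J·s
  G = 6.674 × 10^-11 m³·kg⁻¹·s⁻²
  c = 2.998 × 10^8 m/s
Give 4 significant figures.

atomic unit of force: F_au = E_h/a₀ = m_e²e⁶/((4πε₀)³ℏ⁴) = 8.220 × 10^-8 N
Planck force: F_P = c⁴/G = 1.210 × 10^44 N
ratio = 8.220 × 10^-8 / 1.210 × 10^44 = 6.791 × 10^-52

6.791 × 10^-52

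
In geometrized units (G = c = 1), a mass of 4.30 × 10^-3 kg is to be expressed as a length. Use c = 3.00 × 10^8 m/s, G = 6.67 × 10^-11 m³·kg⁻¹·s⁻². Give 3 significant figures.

In G = c = 1 units mass has dimensions of length; the conversion factor is G/c².
4.30 × 10^-3 kg × (G/c²) = 3.19 × 10^-30 m

3.19 × 10^-30 m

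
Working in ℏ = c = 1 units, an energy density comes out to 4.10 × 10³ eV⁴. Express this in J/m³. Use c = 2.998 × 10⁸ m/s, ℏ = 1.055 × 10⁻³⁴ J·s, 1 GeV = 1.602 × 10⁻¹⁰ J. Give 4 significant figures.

8.535 × 10⁴ J/m³

[E]/[L]³ = [E]⁴/(ℏc)³; restore (ℏc)⁻³.
1 GeV⁴ → 1/(ℏc)³ × (1 GeV in J)⁴ = 2.082 × 10³⁷ J/m³.
Convert the energy scale: 4.10 × 10³ eV⁴ = 4.10 × 10⁻³³ GeV⁴.
Result: 4.10 × 10⁻³³ × 2.082 × 10³⁷ = 8.535 × 10⁴ J/m³.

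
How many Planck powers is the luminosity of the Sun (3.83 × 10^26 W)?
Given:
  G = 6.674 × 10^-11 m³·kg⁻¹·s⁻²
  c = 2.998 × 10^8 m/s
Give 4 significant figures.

Planck power: P_P = c⁵/G = 3.629 × 10^52 W.
3.83 × 10^26 / 3.629 × 10^52 = 1.055 × 10^-26

1.055 × 10^-26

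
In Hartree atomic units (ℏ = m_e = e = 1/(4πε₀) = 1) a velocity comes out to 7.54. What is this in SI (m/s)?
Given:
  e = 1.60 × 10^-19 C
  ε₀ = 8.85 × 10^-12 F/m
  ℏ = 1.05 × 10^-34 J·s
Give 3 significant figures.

One atomic unit of velocity: v_au = e²/(4πε₀ℏ) = 2.19 × 10^6 m/s.
7.54 × 2.19 × 10^6 m/s = 1.65 × 10^7 m/s

1.65 × 10^7 m/s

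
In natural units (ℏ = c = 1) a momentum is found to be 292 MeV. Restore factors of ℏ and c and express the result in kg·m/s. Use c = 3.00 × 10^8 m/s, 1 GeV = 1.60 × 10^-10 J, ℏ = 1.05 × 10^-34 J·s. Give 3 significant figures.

Momentum is [E]/c; divide by c.
1 GeV → 1/c × (1 GeV in J) = 5.33 × 10^-19 kg·m/s.
Convert the energy scale: 292 MeV = 0.292 GeV.
Result: 0.292 × 5.33 × 10^-19 = 1.56 × 10^-19 kg·m/s.

1.56 × 10^-19 kg·m/s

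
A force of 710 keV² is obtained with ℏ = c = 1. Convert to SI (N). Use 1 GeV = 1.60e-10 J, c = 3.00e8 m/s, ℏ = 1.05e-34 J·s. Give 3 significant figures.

Force is [E]/[L] = [E]²/(ℏc); restore (ℏc)⁻¹.
1 GeV² → 1/(ℏc) × (1 GeV in J)² = 8.13e5 N.
Convert the energy scale: 710 keV² = 7.10e-10 GeV².
Result: 7.10e-10 × 8.13e5 = 5.77e-4 N.

5.77e-4 N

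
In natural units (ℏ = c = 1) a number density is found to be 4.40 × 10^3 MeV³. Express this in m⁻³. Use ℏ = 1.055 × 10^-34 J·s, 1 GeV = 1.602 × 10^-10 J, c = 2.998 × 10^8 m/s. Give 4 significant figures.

Number density is [L]⁻³ = [E]³/(ℏc)³.
1 GeV³ → 1/(ℏc)³ × (1 GeV in J)³ = 1.299 × 10^47 m⁻³.
Convert the energy scale: 4.40 × 10^3 MeV³ = 4.40 × 10^-6 GeV³.
Result: 4.40 × 10^-6 × 1.299 × 10^47 = 5.717 × 10^41 m⁻³.

5.717 × 10^41 m⁻³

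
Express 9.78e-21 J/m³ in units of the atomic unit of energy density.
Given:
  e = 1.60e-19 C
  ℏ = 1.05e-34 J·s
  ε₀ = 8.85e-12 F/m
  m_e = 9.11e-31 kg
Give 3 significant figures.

3.25e-34

atomic unit of energy density: u_au = E_h/a₀³ = m_e⁴e¹⁰/((4πε₀)⁵ℏ⁸) = 3.01e13 J/m³.
9.78e-21 / 3.01e13 = 3.25e-34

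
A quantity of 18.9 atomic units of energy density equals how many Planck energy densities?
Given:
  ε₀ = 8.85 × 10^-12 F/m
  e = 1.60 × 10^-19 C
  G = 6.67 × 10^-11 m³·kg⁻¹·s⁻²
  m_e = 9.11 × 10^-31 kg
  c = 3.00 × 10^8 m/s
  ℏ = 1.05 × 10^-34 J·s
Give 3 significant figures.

atomic unit of energy density: u_au = E_h/a₀³ = m_e⁴e¹⁰/((4πε₀)⁵ℏ⁸) = 3.01 × 10^13 J/m³
Planck energy density: u_P = c⁷/(ℏG²) = 4.68 × 10^113 J/m³
18.9 × 3.01 × 10^13 / 4.68 × 10^113 = 1.22 × 10^-99

1.22 × 10^-99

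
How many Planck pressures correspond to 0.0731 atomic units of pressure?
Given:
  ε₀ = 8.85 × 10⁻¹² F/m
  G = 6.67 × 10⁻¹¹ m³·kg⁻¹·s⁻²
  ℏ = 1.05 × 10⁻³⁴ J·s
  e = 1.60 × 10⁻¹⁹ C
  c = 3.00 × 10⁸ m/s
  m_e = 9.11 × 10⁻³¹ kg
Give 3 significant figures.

atomic unit of pressure: P_au = E_h/a₀³ = m_e⁴e¹⁰/((4πε₀)⁵ℏ⁸) = 3.01 × 10¹³ Pa
Planck pressure: p_P = c⁷/(ℏG²) = 4.68 × 10¹¹³ Pa
0.0731 × 3.01 × 10¹³ / 4.68 × 10¹¹³ = 4.70 × 10⁻¹⁰²

4.70 × 10⁻¹⁰²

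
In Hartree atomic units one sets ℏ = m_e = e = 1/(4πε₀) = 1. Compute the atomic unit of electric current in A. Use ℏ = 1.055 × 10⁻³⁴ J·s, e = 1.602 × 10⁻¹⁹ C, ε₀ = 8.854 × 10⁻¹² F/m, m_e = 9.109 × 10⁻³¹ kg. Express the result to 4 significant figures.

6.612 × 10⁻³ A

I_au = e E_h/ℏ = m_e e⁵/((4πε₀)²ℏ³)
E_h = 4.354 × 10⁻¹⁸ J
e·E_h/ℏ = 6.612 × 10⁻³ A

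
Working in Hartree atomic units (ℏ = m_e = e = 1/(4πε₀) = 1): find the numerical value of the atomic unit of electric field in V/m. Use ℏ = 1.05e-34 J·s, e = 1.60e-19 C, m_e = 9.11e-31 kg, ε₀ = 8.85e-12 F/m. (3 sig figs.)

5.20e11 V/m

Dimensional analysis gives E_au = E_h/(e a₀) = m_e²e⁵/((4πε₀)³ℏ⁴).
E_h = 4.38e-18 J
a₀ = 5.26e-11 m
E_h/(e·a₀) = 5.20e11 V/m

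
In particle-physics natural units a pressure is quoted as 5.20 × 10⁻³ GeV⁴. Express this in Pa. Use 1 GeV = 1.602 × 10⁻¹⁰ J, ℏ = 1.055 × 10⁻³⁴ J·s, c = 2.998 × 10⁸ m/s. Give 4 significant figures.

1.082 × 10³⁵ Pa

Pressure is [E]/[L]³ = [E]⁴/(ℏc)³.
1 GeV⁴ → 1/(ℏc)³ × (1 GeV in J)⁴ = 2.082 × 10³⁷ Pa.
Result: 5.20 × 10⁻³ × 2.082 × 10³⁷ = 1.082 × 10³⁵ Pa.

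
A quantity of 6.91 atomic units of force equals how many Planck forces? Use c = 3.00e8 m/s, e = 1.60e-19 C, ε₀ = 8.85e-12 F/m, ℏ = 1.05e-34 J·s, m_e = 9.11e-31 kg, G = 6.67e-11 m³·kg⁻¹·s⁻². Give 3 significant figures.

atomic unit of force: F_au = E_h/a₀ = m_e²e⁶/((4πε₀)³ℏ⁴) = 8.33e-8 N
Planck force: F_P = c⁴/G = 1.21e44 N
6.91 × 8.33e-8 / 1.21e44 = 4.74e-51

4.74e-51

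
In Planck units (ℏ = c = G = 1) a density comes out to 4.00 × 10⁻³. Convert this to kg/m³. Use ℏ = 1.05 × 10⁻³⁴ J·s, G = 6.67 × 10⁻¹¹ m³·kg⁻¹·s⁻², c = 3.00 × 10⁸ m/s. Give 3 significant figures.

One Planck density: ρ_P = c⁵/(ℏG²) = 5.20 × 10⁹⁶ kg/m³.
4.00 × 10⁻³ × 5.20 × 10⁹⁶ kg/m³ = 2.08 × 10⁹⁴ kg/m³

2.08 × 10⁹⁴ kg/m³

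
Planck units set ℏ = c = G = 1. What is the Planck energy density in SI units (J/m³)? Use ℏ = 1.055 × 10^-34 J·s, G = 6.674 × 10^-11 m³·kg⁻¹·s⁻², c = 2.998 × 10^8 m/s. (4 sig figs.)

4.632 × 10^113 J/m³

From ℏ = c = G = 1 the energy density scale is u_P = c⁷/(ℏG²).
  = 2.177 × 10^59 / 4.699 × 10^-55
  = 4.632 × 10^113 J/m³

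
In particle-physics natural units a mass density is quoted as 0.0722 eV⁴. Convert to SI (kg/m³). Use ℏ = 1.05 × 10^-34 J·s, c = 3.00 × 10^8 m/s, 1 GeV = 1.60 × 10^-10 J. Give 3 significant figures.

1.68 × 10^-17 kg/m³

Mass density is [E]/(c²[L]³) = [E]⁴/(ℏ³c⁵).
1 GeV⁴ → 1/(ℏ³c⁵) × (1 GeV in J)⁴ = 2.33 × 10^20 kg/m³.
Convert the energy scale: 0.0722 eV⁴ = 7.22 × 10^-38 GeV⁴.
Result: 7.22 × 10^-38 × 2.33 × 10^20 = 1.68 × 10^-17 kg/m³.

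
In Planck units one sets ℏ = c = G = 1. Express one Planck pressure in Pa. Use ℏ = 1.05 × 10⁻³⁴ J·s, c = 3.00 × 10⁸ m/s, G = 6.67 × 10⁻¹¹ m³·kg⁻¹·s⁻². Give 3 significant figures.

4.68 × 10¹¹³ Pa

p_P = c⁷/(ℏG²)
  = 2.19 × 10⁵⁹ / 4.67 × 10⁻⁵⁵
  = 4.68 × 10¹¹³ Pa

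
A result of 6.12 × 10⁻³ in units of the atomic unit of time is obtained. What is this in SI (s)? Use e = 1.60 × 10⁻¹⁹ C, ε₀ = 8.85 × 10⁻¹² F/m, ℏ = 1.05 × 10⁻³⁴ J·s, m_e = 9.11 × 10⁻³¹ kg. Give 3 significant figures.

One atomic unit of time: τ_au = (4πε₀)²ℏ³/(m_e e⁴) = 2.40 × 10⁻¹⁷ s.
6.12 × 10⁻³ × 2.40 × 10⁻¹⁷ s = 1.47 × 10⁻¹⁹ s

1.47 × 10⁻¹⁹ s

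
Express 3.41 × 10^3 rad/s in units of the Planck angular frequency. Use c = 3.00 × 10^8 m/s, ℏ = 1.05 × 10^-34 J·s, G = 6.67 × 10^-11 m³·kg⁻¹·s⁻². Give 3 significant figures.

1.83 × 10^-40

Planck angular frequency: ω_P = √(c⁵/(ℏG)) = 1.86 × 10^43 rad/s.
3.41 × 10^3 / 1.86 × 10^43 = 1.83 × 10^-40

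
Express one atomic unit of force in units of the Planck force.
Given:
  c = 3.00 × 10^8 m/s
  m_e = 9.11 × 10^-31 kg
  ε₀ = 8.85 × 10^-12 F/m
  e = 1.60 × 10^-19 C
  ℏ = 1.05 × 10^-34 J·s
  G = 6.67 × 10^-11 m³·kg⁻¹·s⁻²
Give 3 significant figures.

6.86 × 10^-52

atomic unit of force: F_au = E_h/a₀ = m_e²e⁶/((4πε₀)³ℏ⁴) = 8.33 × 10^-8 N
Planck force: F_P = c⁴/G = 1.21 × 10^44 N
ratio = 8.33 × 10^-8 / 1.21 × 10^44 = 6.86 × 10^-52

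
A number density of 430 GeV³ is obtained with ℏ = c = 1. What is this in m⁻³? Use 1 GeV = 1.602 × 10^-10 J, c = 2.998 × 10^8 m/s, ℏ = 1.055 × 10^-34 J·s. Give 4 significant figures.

5.587 × 10^49 m⁻³

Number density is [L]⁻³ = [E]³/(ℏc)³.
1 GeV³ → 1/(ℏc)³ × (1 GeV in J)³ = 1.299 × 10^47 m⁻³.
Result: 430 × 1.299 × 10^47 = 5.587 × 10^49 m⁻³.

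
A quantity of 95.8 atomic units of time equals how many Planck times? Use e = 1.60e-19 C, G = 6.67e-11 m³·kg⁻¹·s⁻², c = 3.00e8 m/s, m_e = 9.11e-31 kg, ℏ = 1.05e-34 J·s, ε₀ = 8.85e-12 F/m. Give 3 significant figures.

4.28e28

atomic unit of time: τ_au = (4πε₀)²ℏ³/(m_e e⁴) = 2.40e-17 s
Planck time: t_P = √(ℏG/c⁵) = 5.37e-44 s
95.8 × 2.40e-17 / 5.37e-44 = 4.28e28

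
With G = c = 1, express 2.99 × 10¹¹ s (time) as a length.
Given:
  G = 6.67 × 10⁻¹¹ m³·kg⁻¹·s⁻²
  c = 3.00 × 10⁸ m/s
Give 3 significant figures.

Time → length via c.
2.99 × 10¹¹ s × (c) = 8.97 × 10¹⁹ m

8.97 × 10¹⁹ m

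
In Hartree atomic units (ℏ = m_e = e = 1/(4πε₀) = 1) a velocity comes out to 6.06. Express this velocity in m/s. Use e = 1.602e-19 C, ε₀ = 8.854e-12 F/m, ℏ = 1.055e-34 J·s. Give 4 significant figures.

One atomic unit of velocity: v_au = e²/(4πε₀ℏ) = 2.186e6 m/s.
6.06 × 2.186e6 m/s = 1.325e7 m/s

1.325e7 m/s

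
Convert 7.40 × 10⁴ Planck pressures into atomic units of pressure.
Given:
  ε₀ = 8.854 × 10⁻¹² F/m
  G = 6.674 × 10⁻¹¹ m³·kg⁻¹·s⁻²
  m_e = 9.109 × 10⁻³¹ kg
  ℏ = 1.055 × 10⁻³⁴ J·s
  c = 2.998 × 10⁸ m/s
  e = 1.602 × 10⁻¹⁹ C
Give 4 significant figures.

1.170 × 10¹⁰⁵

Planck pressure: p_P = c⁷/(ℏG²) = 4.632 × 10¹¹³ Pa
atomic unit of pressure: P_au = E_h/a₀³ = m_e⁴e¹⁰/((4πε₀)⁵ℏ⁸) = 2.929 × 10¹³ Pa
7.40 × 10⁴ × 4.632 × 10¹¹³ / 2.929 × 10¹³ = 1.170 × 10¹⁰⁵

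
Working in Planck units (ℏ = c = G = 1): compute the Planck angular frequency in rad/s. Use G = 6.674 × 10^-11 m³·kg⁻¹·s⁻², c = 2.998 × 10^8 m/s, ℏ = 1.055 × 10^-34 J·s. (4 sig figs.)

From ℏ = c = G = 1 the angular frequency scale is ω_P = √(c⁵/(ℏG)).
  = √(3.440 × 10^86)
  = 1.855 × 10^43 rad/s

1.855 × 10^43 rad/s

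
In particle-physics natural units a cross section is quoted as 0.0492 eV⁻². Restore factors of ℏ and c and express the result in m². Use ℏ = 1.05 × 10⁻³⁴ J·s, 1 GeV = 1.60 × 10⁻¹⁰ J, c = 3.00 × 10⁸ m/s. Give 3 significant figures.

1.91 × 10⁻¹⁵ m²

Area is [L]² = [E]⁻²·(ℏc)²; restore (ℏc)².
1 GeV⁻² → (ℏc)² × (1 GeV in J)⁻² = 3.88 × 10⁻³² m².
Convert the energy scale: 0.0492 eV⁻² = 4.92 × 10¹⁶ GeV⁻².
Result: 4.92 × 10¹⁶ × 3.88 × 10⁻³² = 1.91 × 10⁻¹⁵ m².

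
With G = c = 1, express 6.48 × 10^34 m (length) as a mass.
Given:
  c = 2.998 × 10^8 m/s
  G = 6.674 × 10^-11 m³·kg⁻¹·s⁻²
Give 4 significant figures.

Length → mass via c²/G.
6.48 × 10^34 m × (c²/G) = 8.727 × 10^61 kg

8.727 × 10^61 kg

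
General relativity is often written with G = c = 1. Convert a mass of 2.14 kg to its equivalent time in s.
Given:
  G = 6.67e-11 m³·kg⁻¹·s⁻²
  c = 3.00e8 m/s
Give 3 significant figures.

Mass → time via G/c³.
2.14 kg × (G/c³) = 5.29e-36 s

5.29e-36 s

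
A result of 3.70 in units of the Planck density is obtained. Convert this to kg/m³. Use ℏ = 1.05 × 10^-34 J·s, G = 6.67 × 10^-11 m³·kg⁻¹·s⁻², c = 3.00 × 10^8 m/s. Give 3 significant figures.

One Planck density: ρ_P = c⁵/(ℏG²) = 5.20 × 10^96 kg/m³.
3.70 × 5.20 × 10^96 kg/m³ = 1.92 × 10^97 kg/m³

1.92 × 10^97 kg/m³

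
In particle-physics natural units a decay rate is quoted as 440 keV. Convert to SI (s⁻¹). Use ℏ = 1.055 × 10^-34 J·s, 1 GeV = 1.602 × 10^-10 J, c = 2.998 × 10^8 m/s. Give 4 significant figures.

A rate is [E]/ℏ; divide by ℏ.
1 GeV → 1/ℏ × (1 GeV in J) = 1.518 × 10^24 s⁻¹.
Convert the energy scale: 440 keV = 4.40 × 10^-4 GeV.
Result: 4.40 × 10^-4 × 1.518 × 10^24 = 6.681 × 10^20 s⁻¹.

6.681 × 10^20 s⁻¹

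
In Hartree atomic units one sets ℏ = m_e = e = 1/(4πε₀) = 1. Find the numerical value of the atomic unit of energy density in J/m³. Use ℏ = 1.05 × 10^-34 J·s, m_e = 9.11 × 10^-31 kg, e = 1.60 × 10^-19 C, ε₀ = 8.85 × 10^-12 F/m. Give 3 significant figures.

u_au = E_h/a₀³ = m_e⁴e¹⁰/((4πε₀)⁵ℏ⁸)
E_h = 4.38 × 10^-18 J
a₀ = 5.26 × 10^-11 m
E_h/a₀³ = 3.01 × 10^13 J/m³

3.01 × 10^13 J/m³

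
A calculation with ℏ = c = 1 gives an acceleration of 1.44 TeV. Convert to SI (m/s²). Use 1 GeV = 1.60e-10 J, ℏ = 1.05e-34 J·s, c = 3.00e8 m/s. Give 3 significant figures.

6.58e35 m/s²

Acceleration is [L]/[T]² = c·[E]/ℏ.
1 GeV → c/ℏ × (1 GeV in J) = 4.57e32 m/s².
Convert the energy scale: 1.44 TeV = 1.44e3 GeV.
Result: 1.44e3 × 4.57e32 = 6.58e35 m/s².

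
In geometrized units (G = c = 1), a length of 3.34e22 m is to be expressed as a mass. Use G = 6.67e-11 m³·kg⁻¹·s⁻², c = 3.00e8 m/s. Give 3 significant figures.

4.51e49 kg

Length → mass via c²/G.
3.34e22 m × (c²/G) = 4.51e49 kg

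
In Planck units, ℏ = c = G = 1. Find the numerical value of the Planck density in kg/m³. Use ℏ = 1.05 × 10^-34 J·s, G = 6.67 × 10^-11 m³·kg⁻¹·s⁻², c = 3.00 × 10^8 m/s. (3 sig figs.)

5.20 × 10^96 kg/m³

Dimensional analysis gives ρ_P = c⁵/(ℏG²).
  = 2.43 × 10^42 / 4.67 × 10^-55
  = 5.20 × 10^96 kg/m³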